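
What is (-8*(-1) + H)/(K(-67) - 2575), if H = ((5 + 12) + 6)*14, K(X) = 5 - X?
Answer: -330/2503 ≈ -0.13184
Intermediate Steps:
H = 322 (H = (17 + 6)*14 = 23*14 = 322)
(-8*(-1) + H)/(K(-67) - 2575) = (-8*(-1) + 322)/((5 - 1*(-67)) - 2575) = (8 + 322)/((5 + 67) - 2575) = 330/(72 - 2575) = 330/(-2503) = 330*(-1/2503) = -330/2503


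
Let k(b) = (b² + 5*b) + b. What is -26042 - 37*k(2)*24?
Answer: -40250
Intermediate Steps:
k(b) = b² + 6*b
-26042 - 37*k(2)*24 = -26042 - 74*(6 + 2)*24 = -26042 - 74*8*24 = -26042 - 37*16*24 = -26042 - 592*24 = -26042 - 14208 = -40250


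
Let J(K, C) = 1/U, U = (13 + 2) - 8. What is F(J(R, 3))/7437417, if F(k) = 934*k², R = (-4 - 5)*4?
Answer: 934/364433433 ≈ 2.5629e-6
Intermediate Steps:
U = 7 (U = 15 - 8 = 7)
R = -36 (R = -9*4 = -36)
J(K, C) = ⅐ (J(K, C) = 1/7 = ⅐)
F(J(R, 3))/7437417 = (934*(⅐)²)/7437417 = (934*(1/49))*(1/7437417) = (934/49)*(1/7437417) = 934/364433433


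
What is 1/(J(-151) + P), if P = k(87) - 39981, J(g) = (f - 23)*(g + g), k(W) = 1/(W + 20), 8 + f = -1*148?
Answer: 107/1506240 ≈ 7.1038e-5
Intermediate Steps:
f = -156 (f = -8 - 1*148 = -8 - 148 = -156)
k(W) = 1/(20 + W)
J(g) = -358*g (J(g) = (-156 - 23)*(g + g) = -358*g)
P = -4277966/107 (P = 1/(20 + 87) - 39981 = 1/107 - 39981 = -4277966/107 ≈ -39981.)
1/(J(-151) + P) = 1/(-358*(-151) - 4277966/107) = 1/(54058 - 4277966/107) = 1/(1506240/107) = 107/1506240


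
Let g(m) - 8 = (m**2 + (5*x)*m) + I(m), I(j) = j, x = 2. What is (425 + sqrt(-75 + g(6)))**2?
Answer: (425 + sqrt(35))**2 ≈ 1.8569e+5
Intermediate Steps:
g(m) = 8 + m**2 + 11*m (g(m) = 8 + ((m**2 + (5*2)*m) + m) = 8 + ((m**2 + 10*m) + m) = 8 + (m**2 + 11*m) = 8 + m**2 + 11*m)
(425 + sqrt(-75 + g(6)))**2 = (425 + sqrt(-75 + (8 + 6**2 + 11*6)))**2 = (425 + sqrt(-75 + (8 + 36 + 66)))**2 = (425 + sqrt(-75 + 110))**2 = (425 + sqrt(35))**2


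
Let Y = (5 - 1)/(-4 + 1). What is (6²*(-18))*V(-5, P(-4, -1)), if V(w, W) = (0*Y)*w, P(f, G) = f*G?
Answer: 0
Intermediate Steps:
Y = -4/3 (Y = 4/(-3) = 4*(-⅓) = -4/3 ≈ -1.3333)
P(f, G) = G*f
V(w, W) = 0 (V(w, W) = (0*(-4/3))*w = 0*w = 0)
(6²*(-18))*V(-5, P(-4, -1)) = (6²*(-18))*0 = (36*(-18))*0 = -648*0 = 0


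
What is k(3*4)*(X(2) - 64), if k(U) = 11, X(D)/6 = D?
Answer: -572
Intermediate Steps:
X(D) = 6*D
k(3*4)*(X(2) - 64) = 11*(6*2 - 64) = 11*(12 - 64) = 11*(-52) = -572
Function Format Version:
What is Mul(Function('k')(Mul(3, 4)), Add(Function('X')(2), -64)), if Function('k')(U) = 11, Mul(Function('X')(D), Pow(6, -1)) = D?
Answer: -572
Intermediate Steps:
Function('X')(D) = Mul(6, D)
Mul(Function('k')(Mul(3, 4)), Add(Function('X')(2), -64)) = Mul(11, Add(Mul(6, 2), -64)) = Mul(11, Add(12, -64)) = Mul(11, -52) = -572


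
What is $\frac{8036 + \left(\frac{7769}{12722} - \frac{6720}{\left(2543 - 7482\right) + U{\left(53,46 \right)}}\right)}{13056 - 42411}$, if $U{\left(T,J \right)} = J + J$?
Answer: $- \frac{165217102469}{603377680190} \approx -0.27382$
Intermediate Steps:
$U{\left(T,J \right)} = 2 J$
$\frac{8036 + \left(\frac{7769}{12722} - \frac{6720}{\left(2543 - 7482\right) + U{\left(53,46 \right)}}\right)}{13056 - 42411} = \frac{8036 - \left(- \frac{7769}{12722} + \frac{6720}{\left(2543 - 7482\right) + 2 \cdot 46}\right)}{13056 - 42411} = \frac{8036 - \left(- \frac{7769}{12722} + \frac{6720}{-4939 + 92}\right)}{-29355} = \left(8036 - \left(- \frac{7769}{12722} + \frac{6720}{-4847}\right)\right) \left(- \frac{1}{29355}\right) = \left(8036 + \left(\frac{7769}{12722} - - \frac{6720}{4847}\right)\right) \left(- \frac{1}{29355}\right) = \left(8036 + \left(\frac{7769}{12722} + \frac{6720}{4847}\right)\right) \left(- \frac{1}{29355}\right) = \left(8036 + \frac{123148183}{61663534}\right) \left(- \frac{1}{29355}\right) = \frac{495651307407}{61663534} \left(- \frac{1}{29355}\right) = - \frac{165217102469}{603377680190}$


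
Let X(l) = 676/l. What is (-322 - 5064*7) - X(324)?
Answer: -2897539/81 ≈ -35772.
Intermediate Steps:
(-322 - 5064*7) - X(324) = (-322 - 5064*7) - 676/324 = (-322 - 211*168) - 676/324 = (-322 - 35448) - 1*169/81 = -35770 - 169/81 = -2897539/81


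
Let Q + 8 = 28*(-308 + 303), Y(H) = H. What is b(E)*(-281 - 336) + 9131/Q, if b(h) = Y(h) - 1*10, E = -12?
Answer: 1999821/148 ≈ 13512.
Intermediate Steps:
b(h) = -10 + h (b(h) = h - 1*10 = h - 10 = -10 + h)
Q = -148 (Q = -8 + 28*(-308 + 303) = -8 + 28*(-5) = -8 - 140 = -148)
b(E)*(-281 - 336) + 9131/Q = (-10 - 12)*(-281 - 336) + 9131/(-148) = -22*(-617) + 9131*(-1/148) = 13574 - 9131/148 = 1999821/148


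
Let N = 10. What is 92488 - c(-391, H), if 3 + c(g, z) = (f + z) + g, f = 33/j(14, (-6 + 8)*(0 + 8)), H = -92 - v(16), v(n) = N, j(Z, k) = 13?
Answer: 1208759/13 ≈ 92982.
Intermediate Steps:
v(n) = 10
H = -102 (H = -92 - 1*10 = -92 - 10 = -102)
f = 33/13 ≈ 2.5385
c(g, z) = -6/13 + g + z (c(g, z) = -3 + ((33/13 + z) + g) = -3 + (33/13 + g + z) = -6/13 + g + z)
92488 - c(-391, H) = 92488 - (-6/13 - 391 - 102) = 92488 - 1*(-6415/13) = 92488 + 6415/13 = 1208759/13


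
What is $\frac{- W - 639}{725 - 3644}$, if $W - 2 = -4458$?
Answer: $- \frac{3817}{2919} \approx -1.3076$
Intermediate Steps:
$W = -4456$ ($W = 2 - 4458 = -4456$)
$\frac{- W - 639}{725 - 3644} = \frac{\left(-1\right) \left(-4456\right) - 639}{725 - 3644} = \frac{4456 - 639}{-2919} = 3817 \left(- \frac{1}{2919}\right) = - \frac{3817}{2919}$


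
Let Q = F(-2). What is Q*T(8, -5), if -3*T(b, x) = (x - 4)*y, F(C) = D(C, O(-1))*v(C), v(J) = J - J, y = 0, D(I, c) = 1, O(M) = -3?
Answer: 0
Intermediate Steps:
v(J) = 0
F(C) = 0 (F(C) = 1*0 = 0)
T(b, x) = 0 (T(b, x) = -(x - 4)*0/3 = -(-4 + x)*0/3 = -1/3*0 = 0)
Q = 0
Q*T(8, -5) = 0*0 = 0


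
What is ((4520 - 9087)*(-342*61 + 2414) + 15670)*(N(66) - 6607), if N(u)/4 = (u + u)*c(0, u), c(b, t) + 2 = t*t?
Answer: 193167237956230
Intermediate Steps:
c(b, t) = -2 + t**2 (c(b, t) = -2 + t*t = -2 + t**2)
N(u) = 8*u*(-2 + u**2) (N(u) = 4*((u + u)*(-2 + u**2)) = 4*((2*u)*(-2 + u**2)) = 4*(2*u*(-2 + u**2)) = 8*u*(-2 + u**2))
((4520 - 9087)*(-342*61 + 2414) + 15670)*(N(66) - 6607) = ((4520 - 9087)*(-342*61 + 2414) + 15670)*(8*66*(-2 + 66**2) - 6607) = (-4567*(-20862 + 2414) + 15670)*(8*66*(-2 + 4356) - 6607) = (-4567*(-18448) + 15670)*(8*66*4354 - 6607) = (84252016 + 15670)*(2298912 - 6607) = 84267686*2292305 = 193167237956230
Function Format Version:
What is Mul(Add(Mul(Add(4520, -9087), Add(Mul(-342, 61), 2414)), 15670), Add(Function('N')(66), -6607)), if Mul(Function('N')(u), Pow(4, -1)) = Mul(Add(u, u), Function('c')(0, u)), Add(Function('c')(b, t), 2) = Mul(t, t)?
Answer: 193167237956230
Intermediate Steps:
Function('c')(b, t) = Add(-2, Pow(t, 2)) (Function('c')(b, t) = Add(-2, Mul(t, t)) = Add(-2, Pow(t, 2)))
Function('N')(u) = Mul(8, u, Add(-2, Pow(u, 2))) (Function('N')(u) = Mul(4, Mul(Add(u, u), Add(-2, Pow(u, 2)))) = Mul(4, Mul(Mul(2, u), Add(-2, Pow(u, 2)))) = Mul(4, Mul(2, u, Add(-2, Pow(u, 2)))) = Mul(8, u, Add(-2, Pow(u, 2))))
Mul(Add(Mul(Add(4520, -9087), Add(Mul(-342, 61), 2414)), 15670), Add(Function('N')(66), -6607)) = Mul(Add(Mul(Add(4520, -9087), Add(Mul(-342, 61), 2414)), 15670), Add(Mul(8, 66, Add(-2, Pow(66, 2))), -6607)) = Mul(Add(Mul(-4567, Add(-20862, 2414)), 15670), Add(Mul(8, 66, Add(-2, 4356)), -6607)) = Mul(Add(Mul(-4567, -18448), 15670), Add(Mul(8, 66, 4354), -6607)) = Mul(Add(84252016, 15670), Add(2298912, -6607)) = Mul(84267686, 2292305) = 193167237956230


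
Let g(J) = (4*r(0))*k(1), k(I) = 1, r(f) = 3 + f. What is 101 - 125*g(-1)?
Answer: -1399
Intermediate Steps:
g(J) = 12 (g(J) = (4*(3 + 0))*1 = (4*3)*1 = 12*1 = 12)
101 - 125*g(-1) = 101 - 125*12 = 101 - 1500 = -1399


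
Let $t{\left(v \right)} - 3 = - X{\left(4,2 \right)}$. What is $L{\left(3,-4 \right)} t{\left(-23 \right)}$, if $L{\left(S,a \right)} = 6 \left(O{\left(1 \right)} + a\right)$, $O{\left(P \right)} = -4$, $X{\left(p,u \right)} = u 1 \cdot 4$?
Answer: $240$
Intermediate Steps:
$X{\left(p,u \right)} = 4 u$ ($X{\left(p,u \right)} = u 4 = 4 u$)
$L{\left(S,a \right)} = -24 + 6 a$ ($L{\left(S,a \right)} = 6 \left(-4 + a\right) = -24 + 6 a$)
$t{\left(v \right)} = -5$ ($t{\left(v \right)} = 3 - 4 \cdot 2 = 3 - 8 = -5$)
$L{\left(3,-4 \right)} t{\left(-23 \right)} = \left(-24 + 6 \left(-4\right)\right) \left(-5\right) = \left(-24 - 24\right) \left(-5\right) = \left(-48\right) \left(-5\right) = 240$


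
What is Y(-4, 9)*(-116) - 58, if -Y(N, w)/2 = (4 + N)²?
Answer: -58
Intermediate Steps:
Y(N, w) = -2*(4 + N)²
Y(-4, 9)*(-116) - 58 = -2*(4 - 4)²*(-116) - 58 = -2*0²*(-116) - 58 = -2*0*(-116) - 58 = 0*(-116) - 58 = 0 - 58 = -58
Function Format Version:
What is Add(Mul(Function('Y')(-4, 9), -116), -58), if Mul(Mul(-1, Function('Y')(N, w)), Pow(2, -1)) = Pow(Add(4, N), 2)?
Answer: -58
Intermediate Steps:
Function('Y')(N, w) = Mul(-2, Pow(Add(4, N), 2))
Add(Mul(Function('Y')(-4, 9), -116), -58) = Add(Mul(Mul(-2, Pow(Add(4, -4), 2)), -116), -58) = Add(Mul(Mul(-2, Pow(0, 2)), -116), -58) = Add(Mul(Mul(-2, 0), -116), -58) = Add(Mul(0, -116), -58) = Add(0, -58) = -58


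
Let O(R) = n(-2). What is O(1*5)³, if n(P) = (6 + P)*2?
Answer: 512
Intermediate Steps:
n(P) = 12 + 2*P
O(R) = 8 (O(R) = 12 + 2*(-2) = 12 - 4 = 8)
O(1*5)³ = 8³ = 512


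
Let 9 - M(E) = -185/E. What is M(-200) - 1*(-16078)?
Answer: 643443/40 ≈ 16086.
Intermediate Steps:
M(E) = 9 + 185/E (M(E) = 9 - (-185)/E = 9 + 185/E)
M(-200) - 1*(-16078) = (9 + 185/(-200)) - 1*(-16078) = (9 + 185*(-1/200)) + 16078 = (9 - 37/40) + 16078 = 323/40 + 16078 = 643443/40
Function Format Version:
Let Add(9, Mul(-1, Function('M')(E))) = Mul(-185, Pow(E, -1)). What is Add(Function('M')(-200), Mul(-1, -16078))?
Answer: Rational(643443, 40) ≈ 16086.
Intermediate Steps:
Function('M')(E) = Add(9, Mul(185, Pow(E, -1))) (Function('M')(E) = Add(9, Mul(-1, Mul(-185, Pow(E, -1)))) = Add(9, Mul(185, Pow(E, -1))))
Add(Function('M')(-200), Mul(-1, -16078)) = Add(Add(9, Mul(185, Pow(-200, -1))), Mul(-1, -16078)) = Add(Add(9, Mul(185, Rational(-1, 200))), 16078) = Add(Add(9, Rational(-37, 40)), 16078) = Add(Rational(323, 40), 16078) = Rational(643443, 40)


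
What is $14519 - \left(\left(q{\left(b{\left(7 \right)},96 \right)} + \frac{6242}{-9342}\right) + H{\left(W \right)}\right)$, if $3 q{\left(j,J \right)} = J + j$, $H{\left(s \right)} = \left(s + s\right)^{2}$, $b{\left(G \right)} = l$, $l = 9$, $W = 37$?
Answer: $\frac{42079489}{4671} \approx 9008.7$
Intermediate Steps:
$b{\left(G \right)} = 9$
$H{\left(s \right)} = 4 s^{2}$ ($H{\left(s \right)} = \left(2 s\right)^{2} = 4 s^{2}$)
$q{\left(j,J \right)} = \frac{J}{3} + \frac{j}{3}$ ($q{\left(j,J \right)} = \frac{J + j}{3} = \frac{J}{3} + \frac{j}{3}$)
$14519 - \left(\left(q{\left(b{\left(7 \right)},96 \right)} + \frac{6242}{-9342}\right) + H{\left(W \right)}\right) = 14519 - \left(\left(\left(\frac{1}{3} \cdot 96 + \frac{1}{3} \cdot 9\right) + \frac{6242}{-9342}\right) + 4 \cdot 37^{2}\right) = 14519 - \left(\left(\left(32 + 3\right) + 6242 \left(- \frac{1}{9342}\right)\right) + 4 \cdot 1369\right) = 14519 - \left(\left(35 - \frac{3121}{4671}\right) + 5476\right) = 14519 - \left(\frac{160364}{4671} + 5476\right) = 14519 - \frac{25738760}{4671} = \frac{42079489}{4671}$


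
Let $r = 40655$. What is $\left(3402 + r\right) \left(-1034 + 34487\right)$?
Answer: $1473838821$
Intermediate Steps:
$\left(3402 + r\right) \left(-1034 + 34487\right) = \left(3402 + 40655\right) \left(-1034 + 34487\right) = 44057 \cdot 33453 = 1473838821$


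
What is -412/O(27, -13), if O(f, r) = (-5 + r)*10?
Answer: 103/45 ≈ 2.2889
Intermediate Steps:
O(f, r) = -50 + 10*r
-412/O(27, -13) = -412/(-50 + 10*(-13)) = -412/(-50 - 130) = -412/(-180) = -412*(-1/180) = 103/45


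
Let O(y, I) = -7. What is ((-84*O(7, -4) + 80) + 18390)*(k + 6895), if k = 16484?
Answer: 445556982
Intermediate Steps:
((-84*O(7, -4) + 80) + 18390)*(k + 6895) = ((-84*(-7) + 80) + 18390)*(16484 + 6895) = ((588 + 80) + 18390)*23379 = (668 + 18390)*23379 = 19058*23379 = 445556982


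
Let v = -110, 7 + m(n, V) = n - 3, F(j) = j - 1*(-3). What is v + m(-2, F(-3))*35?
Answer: -530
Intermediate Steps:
F(j) = 3 + j (F(j) = j + 3 = 3 + j)
m(n, V) = -10 + n (m(n, V) = -7 + (n - 3) = -7 + (-3 + n) = -10 + n)
v + m(-2, F(-3))*35 = -110 + (-10 - 2)*35 = -110 - 12*35 = -110 - 420 = -530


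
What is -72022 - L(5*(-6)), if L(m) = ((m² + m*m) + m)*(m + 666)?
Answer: -1197742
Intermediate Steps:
L(m) = (666 + m)*(m + 2*m²) (L(m) = ((m² + m²) + m)*(666 + m) = (2*m² + m)*(666 + m) = (m + 2*m²)*(666 + m) = (666 + m)*(m + 2*m²))
-72022 - L(5*(-6)) = -72022 - 5*(-6)*(666 + 2*(5*(-6))² + 1333*(5*(-6))) = -72022 - (-30)*(666 + 2*(-30)² + 1333*(-30)) = -72022 - (-30)*(666 + 2*900 - 39990) = -72022 - (-30)*(666 + 1800 - 39990) = -72022 - (-30)*(-37524) = -72022 - 1*1125720 = -72022 - 1125720 = -1197742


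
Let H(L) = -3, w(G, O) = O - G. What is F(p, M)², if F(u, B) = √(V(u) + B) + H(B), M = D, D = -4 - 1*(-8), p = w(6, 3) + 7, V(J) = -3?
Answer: 4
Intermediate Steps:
p = 4 (p = (3 - 1*6) + 7 = (3 - 6) + 7 = -3 + 7 = 4)
D = 4 (D = -4 + 8 = 4)
M = 4
F(u, B) = -3 + √(-3 + B) (F(u, B) = √(-3 + B) - 3 = -3 + √(-3 + B))
F(p, M)² = (-3 + √(-3 + 4))² = (-3 + √1)² = (-3 + 1)² = (-2)² = 4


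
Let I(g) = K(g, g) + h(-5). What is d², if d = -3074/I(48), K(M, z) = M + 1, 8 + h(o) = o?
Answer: 2362369/324 ≈ 7291.3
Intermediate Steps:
h(o) = -8 + o
K(M, z) = 1 + M
I(g) = -12 + g (I(g) = (1 + g) + (-8 - 5) = (1 + g) - 13 = -12 + g)
d = -1537/18 (d = -3074/(-12 + 48) = -3074/36 = -3074*1/36 = -1537/18 ≈ -85.389)
d² = (-1537/18)² = 2362369/324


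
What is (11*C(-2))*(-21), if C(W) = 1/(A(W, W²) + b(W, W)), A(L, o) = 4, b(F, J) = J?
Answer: -231/2 ≈ -115.50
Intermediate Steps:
C(W) = 1/(4 + W)
(11*C(-2))*(-21) = (11/(4 - 2))*(-21) = (11/2)*(-21) = -231/2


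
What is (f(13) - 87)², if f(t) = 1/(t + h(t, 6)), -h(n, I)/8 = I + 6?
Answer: 52157284/6889 ≈ 7571.1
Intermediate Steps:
h(n, I) = -48 - 8*I (h(n, I) = -8*(I + 6) = -8*(6 + I) = -48 - 8*I)
f(t) = 1/(-96 + t) (f(t) = 1/(t + (-48 - 8*6)) = 1/(t + (-48 - 48)) = 1/(t - 96) = 1/(-96 + t))
(f(13) - 87)² = (1/(-96 + 13) - 87)² = (1/(-83) - 87)² = (-1/83 - 87)² = (-7222/83)² = 52157284/6889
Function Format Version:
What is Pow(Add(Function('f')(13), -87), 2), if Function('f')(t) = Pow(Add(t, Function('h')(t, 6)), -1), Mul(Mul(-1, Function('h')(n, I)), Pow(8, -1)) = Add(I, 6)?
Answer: Rational(52157284, 6889) ≈ 7571.1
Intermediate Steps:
Function('h')(n, I) = Add(-48, Mul(-8, I)) (Function('h')(n, I) = Mul(-8, Add(I, 6)) = Mul(-8, Add(6, I)) = Add(-48, Mul(-8, I)))
Function('f')(t) = Pow(Add(-96, t), -1) (Function('f')(t) = Pow(Add(t, Add(-48, Mul(-8, 6))), -1) = Pow(Add(t, Add(-48, -48)), -1) = Pow(Add(t, -96), -1) = Pow(Add(-96, t), -1))
Pow(Add(Function('f')(13), -87), 2) = Pow(Add(Pow(Add(-96, 13), -1), -87), 2) = Pow(Add(Pow(-83, -1), -87), 2) = Pow(Add(Rational(-1, 83), -87), 2) = Pow(Rational(-7222, 83), 2) = Rational(52157284, 6889)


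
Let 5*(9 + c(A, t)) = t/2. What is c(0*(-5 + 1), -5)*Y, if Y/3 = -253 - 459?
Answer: 20292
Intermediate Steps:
c(A, t) = -9 + t/10 (c(A, t) = -9 + (t/2)/5 = -9 + t/10)
Y = -2136 (Y = 3*(-253 - 459) = 3*(-712) = -2136)
c(0*(-5 + 1), -5)*Y = (-9 + (1/10)*(-5))*(-2136) = (-9 - 1/2)*(-2136) = -19/2*(-2136) = 20292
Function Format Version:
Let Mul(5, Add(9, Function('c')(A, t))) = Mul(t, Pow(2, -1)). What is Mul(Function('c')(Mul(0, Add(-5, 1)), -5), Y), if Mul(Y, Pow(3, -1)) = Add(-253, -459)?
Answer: 20292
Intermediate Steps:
Function('c')(A, t) = Add(-9, Mul(Rational(1, 10), t)) (Function('c')(A, t) = Add(-9, Mul(Rational(1, 5), Mul(t, Pow(2, -1)))) = Add(-9, Mul(Rational(1, 5), Mul(t, Rational(1, 2)))) = Add(-9, Mul(Rational(1, 5), Mul(Rational(1, 2), t))) = Add(-9, Mul(Rational(1, 10), t)))
Y = -2136 (Y = Mul(3, Add(-253, -459)) = Mul(3, -712) = -2136)
Mul(Function('c')(Mul(0, Add(-5, 1)), -5), Y) = Mul(Add(-9, Mul(Rational(1, 10), -5)), -2136) = Mul(Add(-9, Rational(-1, 2)), -2136) = Mul(Rational(-19, 2), -2136) = 20292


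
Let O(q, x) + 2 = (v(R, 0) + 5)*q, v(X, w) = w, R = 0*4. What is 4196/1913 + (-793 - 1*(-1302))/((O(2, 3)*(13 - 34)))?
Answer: -268789/321384 ≈ -0.83635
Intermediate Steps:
R = 0
O(q, x) = -2 + 5*q (O(q, x) = -2 + (0 + 5)*q = -2 + 5*q)
4196/1913 + (-793 - 1*(-1302))/((O(2, 3)*(13 - 34))) = 4196/1913 + (-793 - 1*(-1302))/(((-2 + 5*2)*(13 - 34))) = 4196*(1/1913) + (-793 + 1302)/(((-2 + 10)*(-21))) = 4196/1913 + 509/((8*(-21))) = 4196/1913 + 509/(-168) = 4196/1913 + 509*(-1/168) = 4196/1913 - 509/168 = -268789/321384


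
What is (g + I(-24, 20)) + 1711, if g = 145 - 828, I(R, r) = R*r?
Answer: 548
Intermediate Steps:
g = -683
(g + I(-24, 20)) + 1711 = (-683 - 24*20) + 1711 = (-683 - 480) + 1711 = -1163 + 1711 = 548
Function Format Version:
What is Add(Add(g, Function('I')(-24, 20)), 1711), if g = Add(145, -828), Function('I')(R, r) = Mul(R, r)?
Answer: 548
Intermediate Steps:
g = -683
Add(Add(g, Function('I')(-24, 20)), 1711) = Add(Add(-683, Mul(-24, 20)), 1711) = Add(Add(-683, -480), 1711) = Add(-1163, 1711) = 548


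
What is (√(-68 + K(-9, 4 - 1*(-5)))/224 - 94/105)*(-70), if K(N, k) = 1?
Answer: 188/3 - 5*I*√67/16 ≈ 62.667 - 2.5579*I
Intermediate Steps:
(√(-68 + K(-9, 4 - 1*(-5)))/224 - 94/105)*(-70) = (√(-68 + 1)/224 - 94/105)*(-70) = (√(-67)*(1/224) - 94*1/105)*(-70) = ((I*√67)*(1/224) - 94/105)*(-70) = (I*√67/224 - 94/105)*(-70) = (-94/105 + I*√67/224)*(-70) = 188/3 - 5*I*√67/16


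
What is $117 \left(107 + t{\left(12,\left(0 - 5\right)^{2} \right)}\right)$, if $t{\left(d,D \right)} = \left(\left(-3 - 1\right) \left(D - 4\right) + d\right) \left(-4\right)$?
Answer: $46215$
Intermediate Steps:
$t{\left(d,D \right)} = -64 - 4 d + 16 D$ ($t{\left(d,D \right)} = \left(- 4 \left(-4 + D\right) + d\right) \left(-4\right) = \left(\left(16 - 4 D\right) + d\right) \left(-4\right) = \left(16 + d - 4 D\right) \left(-4\right) = -64 - 4 d + 16 D$)
$117 \left(107 + t{\left(12,\left(0 - 5\right)^{2} \right)}\right) = 117 \left(107 - \left(112 - 16 \left(0 - 5\right)^{2}\right)\right) = 117 \left(107 - \left(112 - 400\right)\right) = 117 \left(107 - -288\right) = 117 \left(107 + 288\right) = 117 \cdot 395 = 46215$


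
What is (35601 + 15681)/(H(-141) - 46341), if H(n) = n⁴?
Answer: 407/3136570 ≈ 0.00012976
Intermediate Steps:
(35601 + 15681)/(H(-141) - 46341) = (35601 + 15681)/((-141)⁴ - 46341) = 51282/(395254161 - 46341) = 51282/395207820 = 51282*(1/395207820) = 407/3136570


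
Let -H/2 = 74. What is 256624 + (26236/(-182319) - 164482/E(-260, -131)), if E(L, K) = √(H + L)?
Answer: 46787404820/182319 + 82241*I*√102/102 ≈ 2.5662e+5 + 8143.1*I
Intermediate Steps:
H = -148 (H = -2*74 = -148)
E(L, K) = √(-148 + L)
256624 + (26236/(-182319) - 164482/E(-260, -131)) = 256624 + (26236/(-182319) - 164482/√(-148 - 260)) = 256624 + (26236*(-1/182319) - 164482*(-I*√102/204)) = 256624 + (-26236/182319 - 164482*(-I*√102/204)) = 256624 + (-26236/182319 - (-82241)*I*√102/102) = 256624 + (-26236/182319 + 82241*I*√102/102) = 46787404820/182319 + 82241*I*√102/102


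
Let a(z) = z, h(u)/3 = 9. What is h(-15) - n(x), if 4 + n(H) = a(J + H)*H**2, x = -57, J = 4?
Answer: 172228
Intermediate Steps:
h(u) = 27 (h(u) = 3*9 = 27)
n(H) = -4 + H**2*(4 + H) (n(H) = -4 + (4 + H)*H**2 = -4 + H**2*(4 + H))
h(-15) - n(x) = 27 - (-4 + (-57)**2*(4 - 57)) = 27 - (-4 + 3249*(-53)) = 27 - (-4 - 172197) = 27 - 1*(-172201) = 27 + 172201 = 172228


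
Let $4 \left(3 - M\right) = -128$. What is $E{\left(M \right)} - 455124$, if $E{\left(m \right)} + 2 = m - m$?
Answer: $-455126$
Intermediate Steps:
$M = 35$ ($M = 3 - -32 = 3 + 32 = 35$)
$E{\left(m \right)} = -2$ ($E{\left(m \right)} = -2 + \left(m - m\right) = -2 + 0 = -2$)
$E{\left(M \right)} - 455124 = -2 - 455124 = -455126$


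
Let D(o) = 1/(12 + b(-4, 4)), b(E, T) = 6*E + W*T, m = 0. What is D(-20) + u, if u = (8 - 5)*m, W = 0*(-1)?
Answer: -1/12 ≈ -0.083333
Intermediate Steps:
W = 0
b(E, T) = 6*E (b(E, T) = 6*E + 0*T = 6*E + 0 = 6*E)
D(o) = -1/12 (D(o) = 1/(12 + 6*(-4)) = 1/(12 - 24) = 1/(-12) = -1/12)
u = 0 (u = (8 - 5)*0 = 3*0 = 0)
D(-20) + u = -1/12 + 0 = -1/12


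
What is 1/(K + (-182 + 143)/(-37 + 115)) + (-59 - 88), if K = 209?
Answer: -61297/417 ≈ -147.00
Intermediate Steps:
1/(K + (-182 + 143)/(-37 + 115)) + (-59 - 88) = 1/(209 + (-182 + 143)/(-37 + 115)) + (-59 - 88) = 1/(209 - 39/78) - 147 = 1/(209 - 39*1/78) - 147 = 1/(209 - ½) - 147 = 1/(417/2) - 147 = 2/417 - 147 = -61297/417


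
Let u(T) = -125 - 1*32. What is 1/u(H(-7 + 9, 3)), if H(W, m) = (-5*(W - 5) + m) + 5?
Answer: -1/157 ≈ -0.0063694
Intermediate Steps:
H(W, m) = 30 + m - 5*W (H(W, m) = (-5*(-5 + W) + m) + 5 = ((25 - 5*W) + m) + 5 = (25 + m - 5*W) + 5 = 30 + m - 5*W)
u(T) = -157 (u(T) = -125 - 32 = -157)
1/u(H(-7 + 9, 3)) = 1/(-157) = -1/157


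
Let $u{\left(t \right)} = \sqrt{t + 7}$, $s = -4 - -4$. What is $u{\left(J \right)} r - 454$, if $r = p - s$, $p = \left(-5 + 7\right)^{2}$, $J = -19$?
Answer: $-454 + 8 i \sqrt{3} \approx -454.0 + 13.856 i$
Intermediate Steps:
$p = 4$ ($p = 2^{2} = 4$)
$s = 0$ ($s = -4 + 4 = 0$)
$u{\left(t \right)} = \sqrt{7 + t}$
$r = 4$ ($r = 4 - 0 = 4 + 0 = 4$)
$u{\left(J \right)} r - 454 = \sqrt{7 - 19} \cdot 4 - 454 = \sqrt{-12} \cdot 4 - 454 = 2 i \sqrt{3} \cdot 4 - 454 = 8 i \sqrt{3} - 454 = -454 + 8 i \sqrt{3}$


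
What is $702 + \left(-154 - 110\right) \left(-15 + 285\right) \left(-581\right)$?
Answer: $41414382$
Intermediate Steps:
$702 + \left(-154 - 110\right) \left(-15 + 285\right) \left(-581\right) = 702 + \left(-264\right) 270 \left(-581\right) = 702 - -41413680 = 702 + 41413680 = 41414382$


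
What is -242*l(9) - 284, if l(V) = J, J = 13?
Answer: -3430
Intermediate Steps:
l(V) = 13
-242*l(9) - 284 = -242*13 - 284 = -3146 - 284 = -3430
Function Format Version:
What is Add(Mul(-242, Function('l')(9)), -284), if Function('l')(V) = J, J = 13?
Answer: -3430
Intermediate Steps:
Function('l')(V) = 13
Add(Mul(-242, Function('l')(9)), -284) = Add(Mul(-242, 13), -284) = Add(-3146, -284) = -3430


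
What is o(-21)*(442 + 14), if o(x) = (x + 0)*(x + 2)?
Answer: 181944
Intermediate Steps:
o(x) = x*(2 + x)
o(-21)*(442 + 14) = (-21*(2 - 21))*(442 + 14) = -21*(-19)*456 = 399*456 = 181944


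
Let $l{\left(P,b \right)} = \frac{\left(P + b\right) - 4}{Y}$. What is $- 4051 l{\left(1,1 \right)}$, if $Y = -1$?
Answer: $-8102$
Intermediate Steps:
$l{\left(P,b \right)} = 4 - P - b$ ($l{\left(P,b \right)} = \frac{\left(P + b\right) - 4}{-1} = \left(-4 + P + b\right) \left(-1\right) = 4 - P - b$)
$- 4051 l{\left(1,1 \right)} = - 4051 \left(4 - 1 - 1\right) = \left(-4051\right) 2 = -8102$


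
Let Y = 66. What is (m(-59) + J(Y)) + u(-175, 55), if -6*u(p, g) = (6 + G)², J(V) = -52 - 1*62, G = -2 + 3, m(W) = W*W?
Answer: 20153/6 ≈ 3358.8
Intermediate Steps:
m(W) = W²
G = 1
J(V) = -114 (J(V) = -52 - 62 = -114)
u(p, g) = -49/6 (u(p, g) = -(6 + 1)²/6 = -⅙*7² = -⅙*49 = -49/6)
(m(-59) + J(Y)) + u(-175, 55) = ((-59)² - 114) - 49/6 = (3481 - 114) - 49/6 = 3367 - 49/6 = 20153/6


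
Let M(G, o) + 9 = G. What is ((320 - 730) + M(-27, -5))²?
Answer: 198916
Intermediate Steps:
M(G, o) = -9 + G
((320 - 730) + M(-27, -5))² = ((320 - 730) + (-9 - 27))² = (-410 - 36)² = (-446)² = 198916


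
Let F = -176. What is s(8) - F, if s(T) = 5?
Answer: 181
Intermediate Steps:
s(8) - F = 5 - 1*(-176) = 5 + 176 = 181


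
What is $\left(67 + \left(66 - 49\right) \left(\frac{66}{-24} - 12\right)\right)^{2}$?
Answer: $\frac{540225}{16} \approx 33764.0$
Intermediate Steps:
$\left(67 + \left(66 - 49\right) \left(\frac{66}{-24} - 12\right)\right)^{2} = \left(67 + 17 \left(66 \left(- \frac{1}{24}\right) - 12\right)\right)^{2} = \left(67 + 17 \left(- \frac{11}{4} - 12\right)\right)^{2} = \left(67 + 17 \left(- \frac{59}{4}\right)\right)^{2} = \left(67 - \frac{1003}{4}\right)^{2} = \left(- \frac{735}{4}\right)^{2} = \frac{540225}{16}$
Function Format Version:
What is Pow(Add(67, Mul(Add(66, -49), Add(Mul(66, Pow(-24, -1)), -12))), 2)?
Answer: Rational(540225, 16) ≈ 33764.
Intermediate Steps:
Pow(Add(67, Mul(Add(66, -49), Add(Mul(66, Pow(-24, -1)), -12))), 2) = Pow(Add(67, Mul(17, Add(Mul(66, Rational(-1, 24)), -12))), 2) = Pow(Add(67, Mul(17, Add(Rational(-11, 4), -12))), 2) = Pow(Add(67, Mul(17, Rational(-59, 4))), 2) = Pow(Add(67, Rational(-1003, 4)), 2) = Pow(Rational(-735, 4), 2) = Rational(540225, 16)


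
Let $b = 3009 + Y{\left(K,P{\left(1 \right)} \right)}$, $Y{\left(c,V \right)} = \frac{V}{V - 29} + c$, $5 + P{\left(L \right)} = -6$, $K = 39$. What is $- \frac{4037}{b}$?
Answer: $- \frac{161480}{121931} \approx -1.3244$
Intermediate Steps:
$P{\left(L \right)} = -11$ ($P{\left(L \right)} = -5 - 6 = -11$)
$Y{\left(c,V \right)} = c + \frac{V}{-29 + V}$ ($Y{\left(c,V \right)} = \frac{V}{-29 + V} + c = c + \frac{V}{-29 + V}$)
$b = \frac{121931}{40}$ ($b = 3009 + \frac{-11 - 1131 - 429}{-29 - 11} = 3009 + \frac{-11 - 1131 - 429}{-40} = 3009 - - \frac{1571}{40} = 3009 + \frac{1571}{40} = \frac{121931}{40} \approx 3048.3$)
$- \frac{4037}{b} = - \frac{4037}{\frac{121931}{40}} = \left(-4037\right) \frac{40}{121931} = - \frac{161480}{121931}$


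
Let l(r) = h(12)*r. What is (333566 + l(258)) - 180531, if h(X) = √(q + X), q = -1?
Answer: 153035 + 258*√11 ≈ 1.5389e+5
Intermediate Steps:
h(X) = √(-1 + X)
l(r) = r*√11 (l(r) = √(-1 + 12)*r = √11*r = r*√11)
(333566 + l(258)) - 180531 = (333566 + 258*√11) - 180531 = 153035 + 258*√11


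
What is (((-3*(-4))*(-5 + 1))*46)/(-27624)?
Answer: 92/1151 ≈ 0.079931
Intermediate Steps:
(((-3*(-4))*(-5 + 1))*46)/(-27624) = ((12*(-4))*46)*(-1/27624) = -48*46*(-1/27624) = -2208*(-1/27624) = 92/1151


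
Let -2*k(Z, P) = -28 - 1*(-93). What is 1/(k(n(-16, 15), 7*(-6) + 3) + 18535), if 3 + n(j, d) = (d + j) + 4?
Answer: 2/37005 ≈ 5.4047e-5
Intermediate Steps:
n(j, d) = 1 + d + j (n(j, d) = -3 + ((d + j) + 4) = -3 + (4 + d + j) = 1 + d + j)
k(Z, P) = -65/2 (k(Z, P) = -(-28 - 1*(-93))/2 = -(-28 + 93)/2 = -1/2*65 = -65/2)
1/(k(n(-16, 15), 7*(-6) + 3) + 18535) = 1/(-65/2 + 18535) = 1/(37005/2) = 2/37005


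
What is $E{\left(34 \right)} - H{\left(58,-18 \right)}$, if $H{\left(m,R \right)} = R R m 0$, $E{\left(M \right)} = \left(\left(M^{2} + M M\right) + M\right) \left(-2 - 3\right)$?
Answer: $-11730$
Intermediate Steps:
$E{\left(M \right)} = - 10 M^{2} - 5 M$ ($E{\left(M \right)} = \left(\left(M^{2} + M^{2}\right) + M\right) \left(-5\right) = \left(2 M^{2} + M\right) \left(-5\right) = \left(M + 2 M^{2}\right) \left(-5\right) = - 10 M^{2} - 5 M$)
$H{\left(m,R \right)} = 0$ ($H{\left(m,R \right)} = R^{2} \cdot 0 = 0$)
$E{\left(34 \right)} - H{\left(58,-18 \right)} = \left(-5\right) 34 \left(1 + 2 \cdot 34\right) - 0 = \left(-5\right) 34 \left(1 + 68\right) + 0 = \left(-5\right) 34 \cdot 69 + 0 = -11730 + 0 = -11730$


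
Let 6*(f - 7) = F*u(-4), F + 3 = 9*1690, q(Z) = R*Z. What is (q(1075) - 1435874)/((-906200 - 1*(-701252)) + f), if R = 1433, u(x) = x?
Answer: -34867/71693 ≈ -0.48634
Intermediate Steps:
q(Z) = 1433*Z
F = 15207 (F = -3 + 9*1690 = -3 + 15210 = 15207)
f = -10131 (f = 7 + (15207*(-4))/6 = 7 + (⅙)*(-60828) = 7 - 10138 = -10131)
(q(1075) - 1435874)/((-906200 - 1*(-701252)) + f) = (1433*1075 - 1435874)/((-906200 - 1*(-701252)) - 10131) = (1540475 - 1435874)/((-906200 + 701252) - 10131) = 104601/(-204948 - 10131) = 104601/(-215079) = 104601*(-1/215079) = -34867/71693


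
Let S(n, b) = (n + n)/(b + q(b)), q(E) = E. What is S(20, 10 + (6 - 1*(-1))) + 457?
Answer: 7789/17 ≈ 458.18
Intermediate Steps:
S(n, b) = n/b (S(n, b) = (n + n)/(b + b) = (2*n)/((2*b)) = (2*n)*(1/(2*b)) = n/b)
S(20, 10 + (6 - 1*(-1))) + 457 = 20/(10 + (6 - 1*(-1))) + 457 = 20/(10 + (6 + 1)) + 457 = 20/(10 + 7) + 457 = 20/17 + 457 = 7789/17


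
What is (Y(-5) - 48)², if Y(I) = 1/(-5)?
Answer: 58081/25 ≈ 2323.2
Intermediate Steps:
Y(I) = -⅕
(Y(-5) - 48)² = (-⅕ - 48)² = (-241/5)² = 58081/25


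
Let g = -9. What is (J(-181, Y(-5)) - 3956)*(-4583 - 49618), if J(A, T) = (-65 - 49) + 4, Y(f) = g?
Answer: 220381266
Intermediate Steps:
Y(f) = -9
J(A, T) = -110 (J(A, T) = -114 + 4 = -110)
(J(-181, Y(-5)) - 3956)*(-4583 - 49618) = (-110 - 3956)*(-4583 - 49618) = -4066*(-54201) = 220381266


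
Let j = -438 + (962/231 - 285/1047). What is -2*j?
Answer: 69994658/80619 ≈ 868.22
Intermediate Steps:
j = -34997329/80619 (j = -438 + (962*(1/231) - 285*1/1047) = -438 + (962/231 - 95/349) = -438 + 313793/80619 = -34997329/80619 ≈ -434.11)
-2*j = -2*(-34997329/80619) = 69994658/80619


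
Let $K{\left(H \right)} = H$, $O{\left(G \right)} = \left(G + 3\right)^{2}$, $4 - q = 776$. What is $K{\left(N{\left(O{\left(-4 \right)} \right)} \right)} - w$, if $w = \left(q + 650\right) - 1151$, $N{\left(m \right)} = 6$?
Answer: $1279$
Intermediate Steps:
$q = -772$ ($q = 4 - 776 = -772$)
$O{\left(G \right)} = \left(3 + G\right)^{2}$
$w = -1273$ ($w = \left(-772 + 650\right) - 1151 = -122 - 1151 = -1273$)
$K{\left(N{\left(O{\left(-4 \right)} \right)} \right)} - w = 6 - -1273 = 6 + 1273 = 1279$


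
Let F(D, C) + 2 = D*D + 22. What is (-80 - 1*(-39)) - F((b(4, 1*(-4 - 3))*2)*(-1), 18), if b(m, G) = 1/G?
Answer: -2993/49 ≈ -61.082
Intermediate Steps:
F(D, C) = 20 + D² (F(D, C) = -2 + (D*D + 22) = -2 + (D² + 22) = -2 + (22 + D²) = 20 + D²)
(-80 - 1*(-39)) - F((b(4, 1*(-4 - 3))*2)*(-1), 18) = (-80 - 1*(-39)) - (20 + ((2/(1*(-4 - 3)))*(-1))²) = (-80 + 39) - (20 + ((2/(1*(-7)))*(-1))²) = -41 - (20 + ((2/(-7))*(-1))²) = -41 - (20 + (-⅐*2*(-1))²) = -41 - (20 + (-2/7*(-1))²) = -41 - (20 + (2/7)²) = -41 - (20 + 4/49) = -41 - 1*984/49 = -41 - 984/49 = -2993/49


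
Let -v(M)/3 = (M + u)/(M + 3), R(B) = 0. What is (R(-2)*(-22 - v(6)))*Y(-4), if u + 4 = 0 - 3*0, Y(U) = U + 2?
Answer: 0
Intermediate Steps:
Y(U) = 2 + U
u = -4 (u = -4 + (0 - 3*0) = -4 + (0 + 0) = -4 + 0 = -4)
v(M) = -3*(-4 + M)/(3 + M) (v(M) = -3*(M - 4)/(M + 3) = -3*(-4 + M)/(3 + M))
(R(-2)*(-22 - v(6)))*Y(-4) = (0*(-22 - 3*(4 - 1*6)/(3 + 6)))*(2 - 4) = (0*(-22 - 3*(4 - 6)/9))*(-2) = (0*(-22 - 3*(-2)/9))*(-2) = (0*(-22 - 1*(-⅔)))*(-2) = (0*(-22 + ⅔))*(-2) = (0*(-64/3))*(-2) = 0*(-2) = 0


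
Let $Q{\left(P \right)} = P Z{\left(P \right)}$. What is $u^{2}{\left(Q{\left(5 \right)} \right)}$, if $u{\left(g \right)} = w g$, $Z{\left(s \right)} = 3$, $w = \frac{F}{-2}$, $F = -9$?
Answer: $\frac{18225}{4} \approx 4556.3$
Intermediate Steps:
$w = \frac{9}{2}$ ($w = - \frac{9}{-2} = \left(-9\right) \left(- \frac{1}{2}\right) = \frac{9}{2} \approx 4.5$)
$Q{\left(P \right)} = 3 P$ ($Q{\left(P \right)} = P 3 = 3 P$)
$u{\left(g \right)} = \frac{9 g}{2}$
$u^{2}{\left(Q{\left(5 \right)} \right)} = \left(\frac{9 \cdot 3 \cdot 5}{2}\right)^{2} = \left(\frac{9}{2} \cdot 15\right)^{2} = \left(\frac{135}{2}\right)^{2} = \frac{18225}{4}$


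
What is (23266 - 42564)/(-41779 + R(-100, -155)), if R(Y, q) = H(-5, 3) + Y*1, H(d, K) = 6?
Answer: 19298/41873 ≈ 0.46087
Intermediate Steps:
R(Y, q) = 6 + Y (R(Y, q) = 6 + Y*1 = 6 + Y)
(23266 - 42564)/(-41779 + R(-100, -155)) = (23266 - 42564)/(-41779 + (6 - 100)) = -19298/(-41779 - 94) = -19298/(-41873) = -19298*(-1/41873) = 19298/41873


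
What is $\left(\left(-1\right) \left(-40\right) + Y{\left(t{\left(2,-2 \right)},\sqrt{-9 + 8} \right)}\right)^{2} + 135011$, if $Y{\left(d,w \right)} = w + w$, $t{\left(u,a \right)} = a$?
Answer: $136607 + 160 i \approx 1.3661 \cdot 10^{5} + 160.0 i$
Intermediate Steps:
$Y{\left(d,w \right)} = 2 w$
$\left(\left(-1\right) \left(-40\right) + Y{\left(t{\left(2,-2 \right)},\sqrt{-9 + 8} \right)}\right)^{2} + 135011 = \left(\left(-1\right) \left(-40\right) + 2 \sqrt{-9 + 8}\right)^{2} + 135011 = \left(40 + 2 \sqrt{-1}\right)^{2} + 135011 = \left(40 + 2 i\right)^{2} + 135011 = 135011 + \left(40 + 2 i\right)^{2}$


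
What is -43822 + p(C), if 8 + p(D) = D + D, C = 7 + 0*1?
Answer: -43816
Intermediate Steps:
C = 7 (C = 7 + 0 = 7)
p(D) = -8 + 2*D (p(D) = -8 + (D + D) = -8 + 2*D)
-43822 + p(C) = -43822 + (-8 + 2*7) = -43822 + (-8 + 14) = -43822 + 6 = -43816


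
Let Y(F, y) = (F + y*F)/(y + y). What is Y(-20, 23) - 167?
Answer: -4081/23 ≈ -177.43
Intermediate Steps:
Y(F, y) = (F + F*y)/(2*y) (Y(F, y) = (F + F*y)/((2*y)) = (F + F*y)*(1/(2*y)) = (F + F*y)/(2*y))
Y(-20, 23) - 167 = (½)*(-20)*(1 + 23)/23 - 167 = (½)*(-20)*(1/23)*24 - 167 = -240/23 - 167 = -4081/23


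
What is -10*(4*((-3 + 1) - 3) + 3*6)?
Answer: 20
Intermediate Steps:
-10*(4*((-3 + 1) - 3) + 3*6) = -10*(4*(-2 - 3) + 18) = -10*(4*(-5) + 18) = -10*(-20 + 18) = -10*(-2) = 20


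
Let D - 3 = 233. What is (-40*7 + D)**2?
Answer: 1936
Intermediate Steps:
D = 236 (D = 3 + 233 = 236)
(-40*7 + D)**2 = (-40*7 + 236)**2 = (-280 + 236)**2 = (-44)**2 = 1936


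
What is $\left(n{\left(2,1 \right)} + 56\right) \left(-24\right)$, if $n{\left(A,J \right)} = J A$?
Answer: $-1392$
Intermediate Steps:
$n{\left(A,J \right)} = A J$
$\left(n{\left(2,1 \right)} + 56\right) \left(-24\right) = \left(2 \cdot 1 + 56\right) \left(-24\right) = \left(2 + 56\right) \left(-24\right) = 58 \left(-24\right) = -1392$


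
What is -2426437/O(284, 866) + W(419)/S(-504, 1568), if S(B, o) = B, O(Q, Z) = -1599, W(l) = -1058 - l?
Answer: 4488227/2952 ≈ 1520.4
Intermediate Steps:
-2426437/O(284, 866) + W(419)/S(-504, 1568) = -2426437/(-1599) + (-1058 - 1*419)/(-504) = -2426437*(-1/1599) + (-1058 - 419)*(-1/504) = 186649/123 - 1477*(-1/504) = 186649/123 + 211/72 = 4488227/2952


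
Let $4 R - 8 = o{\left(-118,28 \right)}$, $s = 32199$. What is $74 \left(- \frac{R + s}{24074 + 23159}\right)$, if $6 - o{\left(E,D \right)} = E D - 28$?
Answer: $- \frac{2444627}{47233} \approx -51.757$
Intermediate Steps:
$o{\left(E,D \right)} = 34 - D E$ ($o{\left(E,D \right)} = 6 - \left(E D - 28\right) = 6 - \left(D E - 28\right) = 6 - \left(-28 + D E\right) = 34 - D E$)
$R = \frac{1673}{2}$ ($R = 2 + \frac{34 - 28 \left(-118\right)}{4} = 2 + \frac{34 + 3304}{4} = 2 + \frac{1}{4} \cdot 3338 = 2 + \frac{1669}{2} = \frac{1673}{2} \approx 836.5$)
$74 \left(- \frac{R + s}{24074 + 23159}\right) = 74 \left(- \frac{\frac{1673}{2} + 32199}{24074 + 23159}\right) = 74 \left(- \frac{66071}{2 \cdot 47233}\right) = 74 \left(\left(-1\right) \frac{66071}{94466}\right) = 74 \left(- \frac{66071}{94466}\right) = - \frac{2444627}{47233}$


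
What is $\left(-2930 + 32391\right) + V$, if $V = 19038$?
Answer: $48499$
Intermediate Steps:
$\left(-2930 + 32391\right) + V = \left(-2930 + 32391\right) + 19038 = 29461 + 19038 = 48499$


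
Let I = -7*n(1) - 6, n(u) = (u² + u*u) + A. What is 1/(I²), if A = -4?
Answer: 1/64 ≈ 0.015625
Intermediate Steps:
n(u) = -4 + 2*u² (n(u) = (u² + u*u) - 4 = (u² + u²) - 4 = 2*u² - 4 = -4 + 2*u²)
I = 8 (I = -7*(-4 + 2*1²) - 6 = -7*(-4 + 2*1) - 6 = -7*(-4 + 2) - 6 = -7*(-2) - 6 = 14 - 6 = 8)
1/(I²) = 1/(8²) = 1/64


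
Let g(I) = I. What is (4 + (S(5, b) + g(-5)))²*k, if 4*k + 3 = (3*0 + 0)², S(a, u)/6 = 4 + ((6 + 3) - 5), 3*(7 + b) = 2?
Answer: -6627/4 ≈ -1656.8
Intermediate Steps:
b = -19/3 (b = -7 + (⅓)*2 = -7 + ⅔ = -19/3 ≈ -6.3333)
S(a, u) = 48 (S(a, u) = 6*(4 + ((6 + 3) - 5)) = 6*(4 + (9 - 5)) = 6*(4 + 4) = 6*8 = 48)
k = -¾ (k = -¾ + (3*0 + 0)²/4 = -¾ + (0 + 0)²/4 = -¾ + (¼)*0² = -¾ + (¼)*0 = -¾ + 0 = -¾ ≈ -0.75000)
(4 + (S(5, b) + g(-5)))²*k = (4 + (48 - 5))²*(-¾) = (4 + 43)²*(-¾) = 47²*(-¾) = 2209*(-¾) = -6627/4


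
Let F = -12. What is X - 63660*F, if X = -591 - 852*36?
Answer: 732657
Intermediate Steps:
X = -31263 (X = -591 - 30672 = -31263)
X - 63660*F = -31263 - 63660*(-12) = -31263 - 1*(-763920) = -31263 + 763920 = 732657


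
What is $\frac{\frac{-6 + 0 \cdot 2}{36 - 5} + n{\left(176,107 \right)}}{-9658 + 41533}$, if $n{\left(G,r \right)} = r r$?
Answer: $\frac{354913}{988125} \approx 0.35918$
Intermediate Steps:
$n{\left(G,r \right)} = r^{2}$
$\frac{\frac{-6 + 0 \cdot 2}{36 - 5} + n{\left(176,107 \right)}}{-9658 + 41533} = \frac{\frac{-6 + 0 \cdot 2}{36 - 5} + 107^{2}}{-9658 + 41533} = \frac{\frac{-6 + 0}{31} + 11449}{31875} = \left(\left(-6\right) \frac{1}{31} + 11449\right) \frac{1}{31875} = \left(- \frac{6}{31} + 11449\right) \frac{1}{31875} = \frac{354913}{31} \cdot \frac{1}{31875} = \frac{354913}{988125}$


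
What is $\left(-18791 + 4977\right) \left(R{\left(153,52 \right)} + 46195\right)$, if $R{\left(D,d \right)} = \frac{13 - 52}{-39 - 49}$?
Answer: $- \frac{28078329493}{44} \approx -6.3814 \cdot 10^{8}$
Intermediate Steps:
$R{\left(D,d \right)} = \frac{39}{88}$ ($R{\left(D,d \right)} = - \frac{39}{-88} = \left(-39\right) \left(- \frac{1}{88}\right) = \frac{39}{88}$)
$\left(-18791 + 4977\right) \left(R{\left(153,52 \right)} + 46195\right) = \left(-18791 + 4977\right) \left(\frac{39}{88} + 46195\right) = \left(-13814\right) \frac{4065199}{88} = - \frac{28078329493}{44}$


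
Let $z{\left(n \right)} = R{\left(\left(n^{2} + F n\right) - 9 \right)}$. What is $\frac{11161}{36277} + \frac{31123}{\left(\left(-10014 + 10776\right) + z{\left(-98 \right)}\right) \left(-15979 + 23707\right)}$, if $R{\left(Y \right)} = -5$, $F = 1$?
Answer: $\frac{66421970527}{212223932592} \approx 0.31298$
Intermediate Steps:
$z{\left(n \right)} = -5$
$\frac{11161}{36277} + \frac{31123}{\left(\left(-10014 + 10776\right) + z{\left(-98 \right)}\right) \left(-15979 + 23707\right)} = \frac{11161}{36277} + \frac{31123}{\left(\left(-10014 + 10776\right) - 5\right) \left(-15979 + 23707\right)} = 11161 \cdot \frac{1}{36277} + \frac{31123}{\left(762 - 5\right) 7728} = \frac{11161}{36277} + \frac{31123}{757 \cdot 7728} = \frac{11161}{36277} + \frac{31123}{5850096} = \frac{66421970527}{212223932592}$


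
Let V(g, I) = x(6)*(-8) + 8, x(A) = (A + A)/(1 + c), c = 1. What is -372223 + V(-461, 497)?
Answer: -372263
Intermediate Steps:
x(A) = A (x(A) = (A + A)/(1 + 1) = (2*A)/2 = (2*A)*(½) = A)
V(g, I) = -40 (V(g, I) = 6*(-8) + 8 = -48 + 8 = -40)
-372223 + V(-461, 497) = -372223 - 40 = -372263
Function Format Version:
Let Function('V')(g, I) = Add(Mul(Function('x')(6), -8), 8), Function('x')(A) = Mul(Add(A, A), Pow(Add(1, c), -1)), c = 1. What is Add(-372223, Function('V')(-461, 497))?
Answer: -372263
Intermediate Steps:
Function('x')(A) = A (Function('x')(A) = Mul(Add(A, A), Pow(Add(1, 1), -1)) = Mul(Mul(2, A), Pow(2, -1)) = Mul(Mul(2, A), Rational(1, 2)) = A)
Function('V')(g, I) = -40 (Function('V')(g, I) = Add(Mul(6, -8), 8) = Add(-48, 8) = -40)
Add(-372223, Function('V')(-461, 497)) = Add(-372223, -40) = -372263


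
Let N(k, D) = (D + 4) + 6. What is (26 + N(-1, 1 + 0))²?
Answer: 1369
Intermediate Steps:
N(k, D) = 10 + D (N(k, D) = (4 + D) + 6 = 10 + D)
(26 + N(-1, 1 + 0))² = (26 + (10 + (1 + 0)))² = (26 + (10 + 1))² = (26 + 11)² = 37² = 1369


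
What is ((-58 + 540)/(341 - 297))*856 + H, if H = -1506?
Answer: 86582/11 ≈ 7871.1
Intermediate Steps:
((-58 + 540)/(341 - 297))*856 + H = ((-58 + 540)/(341 - 297))*856 - 1506 = (482/44)*856 - 1506 = (482*(1/44))*856 - 1506 = (241/22)*856 - 1506 = 103148/11 - 1506 = 86582/11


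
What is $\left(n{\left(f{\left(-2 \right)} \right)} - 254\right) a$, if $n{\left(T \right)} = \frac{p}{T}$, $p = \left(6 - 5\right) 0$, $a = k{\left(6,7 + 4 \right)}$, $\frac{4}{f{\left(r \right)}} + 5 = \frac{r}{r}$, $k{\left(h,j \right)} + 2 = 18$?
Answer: $-4064$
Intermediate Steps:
$k{\left(h,j \right)} = 16$ ($k{\left(h,j \right)} = -2 + 18 = 16$)
$f{\left(r \right)} = -1$ ($f{\left(r \right)} = \frac{4}{-5 + \frac{r}{r}} = \frac{4}{-5 + 1} = \frac{4}{-4} = 4 \left(- \frac{1}{4}\right) = -1$)
$a = 16$
$p = 0$ ($p = 1 \cdot 0 = 0$)
$n{\left(T \right)} = 0$ ($n{\left(T \right)} = \frac{0}{T} = 0$)
$\left(n{\left(f{\left(-2 \right)} \right)} - 254\right) a = \left(0 - 254\right) 16 = \left(-254\right) 16 = -4064$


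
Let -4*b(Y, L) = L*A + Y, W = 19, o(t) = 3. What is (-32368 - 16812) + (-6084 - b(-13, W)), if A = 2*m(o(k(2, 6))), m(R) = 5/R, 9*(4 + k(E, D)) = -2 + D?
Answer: -663017/12 ≈ -55251.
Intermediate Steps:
k(E, D) = -38/9 + D/9 (k(E, D) = -4 + (-2 + D)/9 = -4 + (-2/9 + D/9) = -38/9 + D/9)
A = 10/3 (A = 2*(5/3) = 10/3 ≈ 3.3333)
b(Y, L) = -5*L/6 - Y/4 (b(Y, L) = -(L*(10/3) + Y)/4 = -(10*L/3 + Y)/4 = -(Y + 10*L/3)/4 = -5*L/6 - Y/4)
(-32368 - 16812) + (-6084 - b(-13, W)) = (-32368 - 16812) + (-6084 - (-⅚*19 - ¼*(-13))) = -49180 + (-6084 - (-95/6 + 13/4)) = -49180 + (-6084 - 1*(-151/12)) = -49180 + (-6084 + 151/12) = -49180 - 72857/12 = -663017/12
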